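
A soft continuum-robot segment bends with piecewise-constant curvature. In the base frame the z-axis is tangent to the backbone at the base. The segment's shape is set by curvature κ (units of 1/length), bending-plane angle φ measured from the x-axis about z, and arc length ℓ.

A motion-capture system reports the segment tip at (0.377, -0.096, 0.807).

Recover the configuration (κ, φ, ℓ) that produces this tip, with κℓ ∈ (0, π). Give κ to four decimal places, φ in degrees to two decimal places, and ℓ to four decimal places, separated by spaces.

0.9694 345.71 0.9267

ρ = √(x²+y²) = √(0.377² + -0.096²) = 0.38903
φ = atan2(y, x) mod 360° = atan2(-0.096, 0.377) = 345.7137°
|p|² = ρ² + z² = 0.38903² + 0.807² = 0.80259
κ = 2ρ / |p|² = 2×0.38903 / 0.80259 = 0.96943
θ = 2·atan2(ρ, z) = 2·atan2(0.38903, 0.807) = 0.89840 rad
ℓ = θ/κ = 0.89840/0.96943 = 0.92673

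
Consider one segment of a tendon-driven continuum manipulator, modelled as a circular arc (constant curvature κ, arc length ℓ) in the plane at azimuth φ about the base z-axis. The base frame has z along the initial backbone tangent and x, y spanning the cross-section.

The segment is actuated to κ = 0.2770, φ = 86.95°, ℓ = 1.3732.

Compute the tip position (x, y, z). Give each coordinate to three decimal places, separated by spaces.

θ = κ·ℓ = 0.2770 × 1.3732 = 0.38038 rad
ρ = (1 − cos θ)/κ = (1 − 0.92852)/0.2770 = 0.25803
z = sin θ / κ = 0.37127/0.2770 = 1.34032
x = ρ cos φ = 0.25803 × cos(86.95°) = 0.01373
y = ρ sin φ = 0.25803 × sin(86.95°) = 0.25767

0.014 0.258 1.340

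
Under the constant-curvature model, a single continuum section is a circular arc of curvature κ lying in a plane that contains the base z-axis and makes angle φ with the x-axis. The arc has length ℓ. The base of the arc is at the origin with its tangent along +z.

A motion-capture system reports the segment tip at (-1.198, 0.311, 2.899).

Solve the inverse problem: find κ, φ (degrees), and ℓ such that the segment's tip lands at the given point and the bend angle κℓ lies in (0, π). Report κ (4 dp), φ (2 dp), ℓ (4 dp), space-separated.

ρ = √(x²+y²) = √(-1.198² + 0.311²) = 1.23771
φ = atan2(y, x) mod 360° = atan2(0.311, -1.198) = 165.4473°
|p|² = ρ² + z² = 1.23771² + 2.899² = 9.93613
κ = 2ρ / |p|² = 2×1.23771 / 9.93613 = 0.24913
θ = 2·atan2(ρ, z) = 2·atan2(1.23771, 2.899) = 0.80703 rad
ℓ = θ/κ = 0.80703/0.24913 = 3.23936

0.2491 165.45 3.2394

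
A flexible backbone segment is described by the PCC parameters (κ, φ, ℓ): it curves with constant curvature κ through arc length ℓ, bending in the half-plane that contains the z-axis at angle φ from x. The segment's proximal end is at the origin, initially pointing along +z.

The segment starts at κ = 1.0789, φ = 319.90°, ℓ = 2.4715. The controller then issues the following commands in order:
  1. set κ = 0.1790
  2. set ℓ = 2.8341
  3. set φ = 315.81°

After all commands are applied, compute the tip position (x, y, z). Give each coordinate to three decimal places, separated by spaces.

0.504 -0.490 2.714

initial: κ=1.0789, φ=319.90°, ℓ=2.4715
cmd 1: set κ=0.1790 → (κ,φ,ℓ)=(0.1790,319.90°,2.4715) → tip=(0.4114,-0.3464,2.3917)
cmd 2: set ℓ=2.8341 → (κ,φ,ℓ)=(0.1790,319.90°,2.8341) → tip=(0.5382,-0.4532,2.7141)
cmd 3: set φ=315.81° → (κ,φ,ℓ)=(0.1790,315.81°,2.8341) → tip=(0.5045,-0.4904,2.7141)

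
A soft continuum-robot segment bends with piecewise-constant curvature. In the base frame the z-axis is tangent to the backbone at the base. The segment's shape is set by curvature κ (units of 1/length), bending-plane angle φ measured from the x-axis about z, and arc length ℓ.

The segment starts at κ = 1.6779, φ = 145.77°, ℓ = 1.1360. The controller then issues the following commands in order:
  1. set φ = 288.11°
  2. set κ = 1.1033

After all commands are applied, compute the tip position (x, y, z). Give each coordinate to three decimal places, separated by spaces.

0.194 -0.593 0.861

initial: κ=1.6779, φ=145.77°, ℓ=1.1360
cmd 1: set φ=288.11° → (κ,φ,ℓ)=(1.6779,288.11°,1.1360) → tip=(0.2462,-0.7529,0.5628)
cmd 2: set κ=1.1033 → (κ,φ,ℓ)=(1.1033,288.11°,1.1360) → tip=(0.1938,-0.5926,0.8611)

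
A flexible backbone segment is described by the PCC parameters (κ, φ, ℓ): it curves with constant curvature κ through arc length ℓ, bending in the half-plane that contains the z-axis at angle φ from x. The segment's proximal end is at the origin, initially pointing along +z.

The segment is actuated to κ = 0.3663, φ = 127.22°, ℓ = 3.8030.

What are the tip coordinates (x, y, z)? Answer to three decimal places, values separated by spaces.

-1.359 1.790 2.687

θ = κ·ℓ = 0.3663 × 3.8030 = 1.39304 rad
ρ = (1 − cos θ)/κ = (1 − 0.17682)/0.3663 = 2.24728
z = sin θ / κ = 0.98424/0.3663 = 2.68699
x = ρ cos φ = 2.24728 × cos(127.22°) = -1.35933
y = ρ sin φ = 2.24728 × sin(127.22°) = 1.78955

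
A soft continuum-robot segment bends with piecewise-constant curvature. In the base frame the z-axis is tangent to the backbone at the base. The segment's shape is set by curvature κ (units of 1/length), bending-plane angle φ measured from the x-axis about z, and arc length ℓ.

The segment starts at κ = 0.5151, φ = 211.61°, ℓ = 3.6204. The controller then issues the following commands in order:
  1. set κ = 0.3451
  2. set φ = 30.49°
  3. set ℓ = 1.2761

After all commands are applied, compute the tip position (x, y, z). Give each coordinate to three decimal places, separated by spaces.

0.238 0.140 1.235

initial: κ=0.5151, φ=211.61°, ℓ=3.6204
cmd 1: set κ=0.3451 → (κ,φ,ℓ)=(0.3451,211.61°,3.6204) → tip=(-1.6882,-1.0390,2.7493)
cmd 2: set φ=30.49° → (κ,φ,ℓ)=(0.3451,30.49°,3.6204) → tip=(1.7082,1.0058,2.7493)
cmd 3: set ℓ=1.2761 → (κ,φ,ℓ)=(0.3451,30.49°,1.2761) → tip=(0.2382,0.1403,1.2353)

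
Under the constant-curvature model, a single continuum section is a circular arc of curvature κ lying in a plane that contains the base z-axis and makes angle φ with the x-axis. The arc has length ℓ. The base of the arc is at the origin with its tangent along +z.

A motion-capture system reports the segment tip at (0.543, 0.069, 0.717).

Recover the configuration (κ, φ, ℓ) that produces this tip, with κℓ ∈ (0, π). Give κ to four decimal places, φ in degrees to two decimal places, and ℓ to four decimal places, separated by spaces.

1.3454 7.24 0.9693

ρ = √(x²+y²) = √(0.543² + 0.069²) = 0.54737
φ = atan2(y, x) mod 360° = atan2(0.069, 0.543) = 7.2419°
|p|² = ρ² + z² = 0.54737² + 0.717² = 0.81370
κ = 2ρ / |p|² = 2×0.54737 / 0.81370 = 1.34538
θ = 2·atan2(ρ, z) = 2·atan2(0.54737, 0.717) = 1.30406 rad
ℓ = θ/κ = 1.30406/1.34538 = 0.96929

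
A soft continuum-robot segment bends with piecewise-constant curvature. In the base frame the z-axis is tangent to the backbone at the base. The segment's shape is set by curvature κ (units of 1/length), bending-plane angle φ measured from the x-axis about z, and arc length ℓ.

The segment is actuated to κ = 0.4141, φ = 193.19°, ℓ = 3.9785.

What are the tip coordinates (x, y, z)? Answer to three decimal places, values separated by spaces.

-2.531 -0.593 2.408

θ = κ·ℓ = 0.4141 × 3.9785 = 1.64750 rad
ρ = (1 − cos θ)/κ = (1 − -0.07663)/0.4141 = 2.59992
z = sin θ / κ = 0.99706/0.4141 = 2.40778
x = ρ cos φ = 2.59992 × cos(193.19°) = -2.53133
y = ρ sin φ = 2.59992 × sin(193.19°) = -0.59325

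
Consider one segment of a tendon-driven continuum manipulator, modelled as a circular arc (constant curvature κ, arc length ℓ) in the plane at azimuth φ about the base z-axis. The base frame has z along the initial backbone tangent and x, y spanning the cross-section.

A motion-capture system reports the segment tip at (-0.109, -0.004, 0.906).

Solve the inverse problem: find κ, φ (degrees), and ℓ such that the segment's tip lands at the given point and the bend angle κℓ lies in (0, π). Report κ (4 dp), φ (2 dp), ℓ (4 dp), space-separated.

0.2620 182.10 0.9147

ρ = √(x²+y²) = √(-0.109² + -0.004²) = 0.10907
φ = atan2(y, x) mod 360° = atan2(-0.004, -0.109) = 182.1017°
|p|² = ρ² + z² = 0.10907² + 0.906² = 0.83273
κ = 2ρ / |p|² = 2×0.10907 / 0.83273 = 0.26196
θ = 2·atan2(ρ, z) = 2·atan2(0.10907, 0.906) = 0.23963 rad
ℓ = θ/κ = 0.23963/0.26196 = 0.91473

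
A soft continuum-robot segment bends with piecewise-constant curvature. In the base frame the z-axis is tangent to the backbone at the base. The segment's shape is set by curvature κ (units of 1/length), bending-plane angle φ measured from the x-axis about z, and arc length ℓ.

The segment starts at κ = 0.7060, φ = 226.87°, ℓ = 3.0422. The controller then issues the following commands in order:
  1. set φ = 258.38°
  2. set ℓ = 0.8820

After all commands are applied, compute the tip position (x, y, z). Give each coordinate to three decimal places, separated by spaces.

-0.054 -0.260 0.826

initial: κ=0.7060, φ=226.87°, ℓ=3.0422
cmd 1: set φ=258.38° → (κ,φ,ℓ)=(0.7060,258.38°,3.0422) → tip=(-0.4409,-2.1442,1.1871)
cmd 2: set ℓ=0.8820 → (κ,φ,ℓ)=(0.7060,258.38°,0.8820) → tip=(-0.0535,-0.2604,0.8261)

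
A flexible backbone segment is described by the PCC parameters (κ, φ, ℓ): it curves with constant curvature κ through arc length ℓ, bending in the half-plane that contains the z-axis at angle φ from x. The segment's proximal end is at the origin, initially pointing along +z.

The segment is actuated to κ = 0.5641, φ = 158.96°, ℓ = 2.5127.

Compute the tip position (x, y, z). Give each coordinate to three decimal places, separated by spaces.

-1.402 0.539 1.752

θ = κ·ℓ = 0.5641 × 2.5127 = 1.41741 rad
ρ = (1 − cos θ)/κ = (1 − 0.15278)/0.5641 = 1.50189
z = sin θ / κ = 0.98826/0.5641 = 1.75192
x = ρ cos φ = 1.50189 × cos(158.96°) = -1.40176
y = ρ sin φ = 1.50189 × sin(158.96°) = 0.53921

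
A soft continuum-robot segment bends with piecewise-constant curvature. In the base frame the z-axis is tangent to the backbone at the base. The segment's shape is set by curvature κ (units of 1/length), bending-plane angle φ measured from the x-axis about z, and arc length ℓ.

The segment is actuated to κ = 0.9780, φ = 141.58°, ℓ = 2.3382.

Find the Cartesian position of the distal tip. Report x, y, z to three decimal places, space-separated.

θ = κ·ℓ = 0.9780 × 2.3382 = 2.28676 rad
ρ = (1 − cos θ)/κ = (1 − -0.65634)/0.9780 = 1.69360
z = sin θ / κ = 0.75446/0.9780 = 0.77143
x = ρ cos φ = 1.69360 × cos(141.58°) = -1.32690
y = ρ sin φ = 1.69360 × sin(141.58°) = 1.05244

-1.327 1.052 0.771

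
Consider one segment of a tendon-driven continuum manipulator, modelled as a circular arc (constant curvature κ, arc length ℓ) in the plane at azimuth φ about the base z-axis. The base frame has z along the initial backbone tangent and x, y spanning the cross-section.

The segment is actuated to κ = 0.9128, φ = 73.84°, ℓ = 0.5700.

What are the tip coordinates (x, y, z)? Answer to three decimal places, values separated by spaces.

θ = κ·ℓ = 0.9128 × 0.5700 = 0.52030 rad
ρ = (1 − cos θ)/κ = (1 − 0.86767)/0.9128 = 0.14497
z = sin θ / κ = 0.49714/0.9128 = 0.54463
x = ρ cos φ = 0.14497 × cos(73.84°) = 0.04035
y = ρ sin φ = 0.14497 × sin(73.84°) = 0.13924

0.040 0.139 0.545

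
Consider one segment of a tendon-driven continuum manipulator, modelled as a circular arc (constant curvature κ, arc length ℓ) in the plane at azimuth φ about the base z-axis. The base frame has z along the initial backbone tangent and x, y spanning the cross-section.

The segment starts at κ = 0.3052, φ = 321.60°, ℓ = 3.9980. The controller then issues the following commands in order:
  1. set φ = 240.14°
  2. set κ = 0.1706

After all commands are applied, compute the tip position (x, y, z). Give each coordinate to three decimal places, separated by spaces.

-0.653 -1.137 3.695

initial: κ=0.3052, φ=321.60°, ℓ=3.9980
cmd 1: set φ=240.14° → (κ,φ,ℓ)=(0.3052,240.14°,3.9980) → tip=(-1.0710,-1.8656,3.0772)
cmd 2: set κ=0.1706 → (κ,φ,ℓ)=(0.1706,240.14°,3.9980) → tip=(-0.6529,-1.1373,3.6951)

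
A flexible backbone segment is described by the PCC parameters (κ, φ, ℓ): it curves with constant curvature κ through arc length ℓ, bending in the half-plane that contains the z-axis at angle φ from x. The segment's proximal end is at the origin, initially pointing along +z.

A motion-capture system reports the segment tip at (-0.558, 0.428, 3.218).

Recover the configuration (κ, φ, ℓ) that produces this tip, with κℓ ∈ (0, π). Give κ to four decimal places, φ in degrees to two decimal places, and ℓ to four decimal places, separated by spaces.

0.1296 142.51 3.3195

ρ = √(x²+y²) = √(-0.558² + 0.428²) = 0.70324
φ = atan2(y, x) mod 360° = atan2(0.428, -0.558) = 142.5109°
|p|² = ρ² + z² = 0.70324² + 3.218² = 10.85007
κ = 2ρ / |p|² = 2×0.70324 / 10.85007 = 0.12963
θ = 2·atan2(ρ, z) = 2·atan2(0.70324, 3.218) = 0.43030 rad
ℓ = θ/κ = 0.43030/0.12963 = 3.31950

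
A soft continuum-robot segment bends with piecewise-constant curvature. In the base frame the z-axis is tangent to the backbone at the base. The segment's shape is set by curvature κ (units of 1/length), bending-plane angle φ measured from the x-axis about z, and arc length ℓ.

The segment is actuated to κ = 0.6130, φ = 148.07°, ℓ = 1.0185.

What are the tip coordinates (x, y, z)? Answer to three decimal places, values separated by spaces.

θ = κ·ℓ = 0.6130 × 1.0185 = 0.62434 rad
ρ = (1 − cos θ)/κ = (1 − 0.81135)/0.6130 = 0.30775
z = sin θ / κ = 0.58456/0.6130 = 0.95361
x = ρ cos φ = 0.30775 × cos(148.07°) = -0.26119
y = ρ sin φ = 0.30775 × sin(148.07°) = 0.16276

-0.261 0.163 0.954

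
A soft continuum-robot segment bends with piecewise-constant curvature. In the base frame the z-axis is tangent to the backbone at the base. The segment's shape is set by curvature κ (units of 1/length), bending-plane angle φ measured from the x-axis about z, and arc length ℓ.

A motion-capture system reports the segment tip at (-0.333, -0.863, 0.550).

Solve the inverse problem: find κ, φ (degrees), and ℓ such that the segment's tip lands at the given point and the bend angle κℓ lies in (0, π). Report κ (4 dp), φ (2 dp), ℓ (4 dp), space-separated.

1.5974 248.90 1.2951

ρ = √(x²+y²) = √(-0.333² + -0.863²) = 0.92502
φ = atan2(y, x) mod 360° = atan2(-0.863, -0.333) = 248.9002°
|p|² = ρ² + z² = 0.92502² + 0.550² = 1.15816
κ = 2ρ / |p|² = 2×0.92502 / 1.15816 = 1.59739
θ = 2·atan2(ρ, z) = 2·atan2(0.92502, 0.550) = 2.06874 rad
ℓ = θ/κ = 2.06874/1.59739 = 1.29507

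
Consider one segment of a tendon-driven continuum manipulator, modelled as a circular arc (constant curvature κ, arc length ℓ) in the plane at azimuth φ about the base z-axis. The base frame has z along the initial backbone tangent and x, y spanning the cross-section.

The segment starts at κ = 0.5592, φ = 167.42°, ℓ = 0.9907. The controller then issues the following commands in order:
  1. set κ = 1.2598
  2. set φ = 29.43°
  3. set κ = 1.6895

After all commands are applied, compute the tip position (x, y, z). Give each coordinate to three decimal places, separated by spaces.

initial: κ=0.5592, φ=167.42°, ℓ=0.9907
cmd 1: set κ=1.2598 → (κ,φ,ℓ)=(1.2598,167.42°,0.9907) → tip=(-0.5290,0.1181,0.7528)
cmd 2: set φ=29.43° → (κ,φ,ℓ)=(1.2598,29.43°,0.9907) → tip=(0.4721,0.2663,0.7528)
cmd 3: set κ=1.6895 → (κ,φ,ℓ)=(1.6895,29.43°,0.9907) → tip=(0.5685,0.3207,0.5888)

0.569 0.321 0.589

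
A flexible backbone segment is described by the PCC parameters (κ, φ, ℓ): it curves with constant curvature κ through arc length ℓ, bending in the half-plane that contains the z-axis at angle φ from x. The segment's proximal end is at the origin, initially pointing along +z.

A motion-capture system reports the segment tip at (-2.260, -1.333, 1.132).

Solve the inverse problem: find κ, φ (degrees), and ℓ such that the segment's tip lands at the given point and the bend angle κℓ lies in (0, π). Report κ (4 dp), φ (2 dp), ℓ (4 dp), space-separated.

0.6426 210.53 3.6210

ρ = √(x²+y²) = √(-2.260² + -1.333²) = 2.62383
φ = atan2(y, x) mod 360° = atan2(-1.333, -2.260) = 210.5331°
|p|² = ρ² + z² = 2.62383² + 1.132² = 8.16591
κ = 2ρ / |p|² = 2×2.62383 / 8.16591 = 0.64263
θ = 2·atan2(ρ, z) = 2·atan2(2.62383, 1.132) = 2.32698 rad
ℓ = θ/κ = 2.32698/0.64263 = 3.62103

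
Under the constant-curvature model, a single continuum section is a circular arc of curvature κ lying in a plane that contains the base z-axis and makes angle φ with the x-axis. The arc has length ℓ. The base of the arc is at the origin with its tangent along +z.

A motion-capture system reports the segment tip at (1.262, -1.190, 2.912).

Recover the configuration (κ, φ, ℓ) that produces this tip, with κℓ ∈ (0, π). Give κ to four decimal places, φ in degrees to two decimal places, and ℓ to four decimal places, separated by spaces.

0.3020 316.68 3.5582

ρ = √(x²+y²) = √(1.262² + -1.190²) = 1.73457
φ = atan2(y, x) mod 360° = atan2(-1.190, 1.262) = 316.6819°
|p|² = ρ² + z² = 1.73457² + 2.912² = 11.48849
κ = 2ρ / |p|² = 2×1.73457 / 11.48849 = 0.30197
θ = 2·atan2(ρ, z) = 2·atan2(1.73457, 2.912) = 1.07445 rad
ℓ = θ/κ = 1.07445/0.30197 = 3.55817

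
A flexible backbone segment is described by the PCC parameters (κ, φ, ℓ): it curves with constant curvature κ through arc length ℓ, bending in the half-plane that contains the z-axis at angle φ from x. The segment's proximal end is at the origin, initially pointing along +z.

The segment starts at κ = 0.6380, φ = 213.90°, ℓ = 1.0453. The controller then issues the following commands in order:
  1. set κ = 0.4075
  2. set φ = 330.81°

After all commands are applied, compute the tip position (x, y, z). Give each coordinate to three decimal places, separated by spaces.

0.191 -0.107 1.014

initial: κ=0.6380, φ=213.90°, ℓ=1.0453
cmd 1: set κ=0.4075 → (κ,φ,ℓ)=(0.4075,213.90°,1.0453) → tip=(-0.1820,-0.1223,1.0140)
cmd 2: set φ=330.81° → (κ,φ,ℓ)=(0.4075,330.81°,1.0453) → tip=(0.1914,-0.1069,1.0140)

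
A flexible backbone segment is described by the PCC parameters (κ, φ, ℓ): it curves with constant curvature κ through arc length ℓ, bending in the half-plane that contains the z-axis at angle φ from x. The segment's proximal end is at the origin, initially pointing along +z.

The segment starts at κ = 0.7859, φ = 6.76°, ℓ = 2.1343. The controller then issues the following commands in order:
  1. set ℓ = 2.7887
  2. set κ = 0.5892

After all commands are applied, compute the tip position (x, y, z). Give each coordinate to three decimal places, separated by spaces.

initial: κ=0.7859, φ=6.76°, ℓ=2.1343
cmd 1: set ℓ=2.7887 → (κ,φ,ℓ)=(0.7859,6.76°,2.7887) → tip=(1.9986,0.2369,1.0350)
cmd 2: set κ=0.5892 → (κ,φ,ℓ)=(0.5892,6.76°,2.7887) → tip=(1.8072,0.2142,1.6928)

1.807 0.214 1.693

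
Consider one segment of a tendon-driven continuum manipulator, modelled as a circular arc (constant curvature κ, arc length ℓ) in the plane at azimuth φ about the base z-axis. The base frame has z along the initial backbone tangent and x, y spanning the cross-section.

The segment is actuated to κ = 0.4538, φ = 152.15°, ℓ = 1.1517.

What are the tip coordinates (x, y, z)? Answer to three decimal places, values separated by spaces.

θ = κ·ℓ = 0.4538 × 1.1517 = 0.52264 rad
ρ = (1 − cos θ)/κ = (1 − 0.86650)/0.4538 = 0.29417
z = sin θ / κ = 0.49917/0.4538 = 1.09998
x = ρ cos φ = 0.29417 × cos(152.15°) = -0.26010
y = ρ sin φ = 0.29417 × sin(152.15°) = 0.13743

-0.260 0.137 1.100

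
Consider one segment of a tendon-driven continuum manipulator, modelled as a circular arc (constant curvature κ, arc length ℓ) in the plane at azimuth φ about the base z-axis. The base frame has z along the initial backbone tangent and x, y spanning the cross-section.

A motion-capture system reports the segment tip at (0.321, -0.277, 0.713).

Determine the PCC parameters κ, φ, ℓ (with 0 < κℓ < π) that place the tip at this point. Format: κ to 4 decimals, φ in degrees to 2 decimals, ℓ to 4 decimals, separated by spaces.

ρ = √(x²+y²) = √(0.321² + -0.277²) = 0.42399
φ = atan2(y, x) mod 360° = atan2(-0.277, 0.321) = 319.2082°
|p|² = ρ² + z² = 0.42399² + 0.713² = 0.68814
κ = 2ρ / |p|² = 2×0.42399 / 0.68814 = 1.23229
θ = 2·atan2(ρ, z) = 2·atan2(0.42399, 0.713) = 1.07297 rad
ℓ = θ/κ = 1.07297/1.23229 = 0.87071

1.2323 319.21 0.8707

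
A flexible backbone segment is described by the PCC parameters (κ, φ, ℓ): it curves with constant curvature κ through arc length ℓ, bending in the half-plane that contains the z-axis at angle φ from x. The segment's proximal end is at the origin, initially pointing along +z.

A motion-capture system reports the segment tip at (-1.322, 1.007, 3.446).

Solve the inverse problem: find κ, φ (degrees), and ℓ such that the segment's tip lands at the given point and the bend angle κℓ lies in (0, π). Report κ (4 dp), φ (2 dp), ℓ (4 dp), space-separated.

0.2271 142.70 3.9576

ρ = √(x²+y²) = √(-1.322² + 1.007²) = 1.66185
φ = atan2(y, x) mod 360° = atan2(1.007, -1.322) = 142.7026°
|p|² = ρ² + z² = 1.66185² + 3.446² = 14.63665
κ = 2ρ / |p|² = 2×1.66185 / 14.63665 = 0.22708
θ = 2·atan2(ρ, z) = 2·atan2(1.66185, 3.446) = 0.89870 rad
ℓ = θ/κ = 0.89870/0.22708 = 3.95763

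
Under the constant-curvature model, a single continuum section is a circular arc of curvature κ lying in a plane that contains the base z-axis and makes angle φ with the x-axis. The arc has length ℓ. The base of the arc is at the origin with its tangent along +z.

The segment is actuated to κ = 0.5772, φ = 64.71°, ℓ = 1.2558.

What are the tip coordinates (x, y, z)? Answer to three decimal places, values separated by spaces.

θ = κ·ℓ = 0.5772 × 1.2558 = 0.72485 rad
ρ = (1 − cos θ)/κ = (1 − 0.74860)/0.5772 = 0.43555
z = sin θ / κ = 0.66302/0.5772 = 1.14869
x = ρ cos φ = 0.43555 × cos(64.71°) = 0.18607
y = ρ sin φ = 0.43555 × sin(64.71°) = 0.39381

0.186 0.394 1.149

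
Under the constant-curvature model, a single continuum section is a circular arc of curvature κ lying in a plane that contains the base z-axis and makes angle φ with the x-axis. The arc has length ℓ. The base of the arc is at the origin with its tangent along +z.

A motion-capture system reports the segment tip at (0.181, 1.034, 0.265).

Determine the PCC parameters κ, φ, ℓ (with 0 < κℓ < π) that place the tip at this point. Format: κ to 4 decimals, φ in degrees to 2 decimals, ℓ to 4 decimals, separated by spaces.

ρ = √(x²+y²) = √(0.181² + 1.034²) = 1.04972
φ = atan2(y, x) mod 360° = atan2(1.034, 0.181) = 80.0711°
|p|² = ρ² + z² = 1.04972² + 0.265² = 1.17214
κ = 2ρ / |p|² = 2×1.04972 / 1.17214 = 1.79112
θ = 2·atan2(ρ, z) = 2·atan2(1.04972, 0.265) = 2.64703 rad
ℓ = θ/κ = 2.64703/1.79112 = 1.47786

1.7911 80.07 1.4779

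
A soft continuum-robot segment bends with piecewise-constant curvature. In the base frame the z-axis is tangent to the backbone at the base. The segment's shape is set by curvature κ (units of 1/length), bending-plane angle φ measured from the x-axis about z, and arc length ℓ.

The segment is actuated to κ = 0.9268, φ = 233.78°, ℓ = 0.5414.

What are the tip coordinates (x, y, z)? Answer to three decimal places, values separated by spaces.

-0.079 -0.107 0.519

θ = κ·ℓ = 0.9268 × 0.5414 = 0.50177 rad
ρ = (1 − cos θ)/κ = (1 − 0.87673)/0.9268 = 0.13300
z = sin θ / κ = 0.48098/0.9268 = 0.51897
x = ρ cos φ = 0.13300 × cos(233.78°) = -0.07859
y = ρ sin φ = 0.13300 × sin(233.78°) = -0.10730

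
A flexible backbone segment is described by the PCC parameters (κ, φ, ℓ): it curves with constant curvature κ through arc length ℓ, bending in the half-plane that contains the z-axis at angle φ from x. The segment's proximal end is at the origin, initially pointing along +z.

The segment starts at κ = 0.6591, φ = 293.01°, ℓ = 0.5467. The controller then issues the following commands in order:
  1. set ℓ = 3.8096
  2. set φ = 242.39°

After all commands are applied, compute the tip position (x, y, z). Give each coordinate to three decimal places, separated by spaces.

initial: κ=0.6591, φ=293.01°, ℓ=0.5467
cmd 1: set ℓ=3.8096 → (κ,φ,ℓ)=(0.6591,293.01°,3.8096) → tip=(1.0720,-2.5244,0.8947)
cmd 2: set φ=242.39° → (κ,φ,ℓ)=(0.6591,242.39°,3.8096) → tip=(-1.2710,-2.4302,0.8947)

-1.271 -2.430 0.895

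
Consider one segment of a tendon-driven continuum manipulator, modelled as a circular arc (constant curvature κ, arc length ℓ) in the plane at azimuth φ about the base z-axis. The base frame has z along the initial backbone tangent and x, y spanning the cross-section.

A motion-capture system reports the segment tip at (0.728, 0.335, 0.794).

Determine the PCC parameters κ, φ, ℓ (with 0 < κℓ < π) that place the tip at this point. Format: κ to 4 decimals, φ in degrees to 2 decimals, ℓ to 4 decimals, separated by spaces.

ρ = √(x²+y²) = √(0.728² + 0.335²) = 0.80138
φ = atan2(y, x) mod 360° = atan2(0.335, 0.728) = 24.7102°
|p|² = ρ² + z² = 0.80138² + 0.794² = 1.27265
κ = 2ρ / |p|² = 2×0.80138 / 1.27265 = 1.25939
θ = 2·atan2(ρ, z) = 2·atan2(0.80138, 0.794) = 1.58005 rad
ℓ = θ/κ = 1.58005/1.25939 = 1.25461

1.2594 24.71 1.2546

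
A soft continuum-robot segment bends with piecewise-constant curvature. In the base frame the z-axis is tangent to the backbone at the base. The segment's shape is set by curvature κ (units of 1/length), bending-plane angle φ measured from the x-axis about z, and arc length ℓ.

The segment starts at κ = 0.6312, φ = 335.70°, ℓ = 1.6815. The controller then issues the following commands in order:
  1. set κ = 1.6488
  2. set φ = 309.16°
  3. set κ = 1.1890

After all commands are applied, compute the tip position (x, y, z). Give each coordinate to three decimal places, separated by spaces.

initial: κ=0.6312, φ=335.70°, ℓ=1.6815
cmd 1: set κ=1.6488 → (κ,φ,ℓ)=(1.6488,335.70°,1.6815) → tip=(1.0683,-0.4824,0.2188)
cmd 2: set φ=309.16° → (κ,φ,ℓ)=(1.6488,309.16°,1.6815) → tip=(0.7402,-0.9089,0.2188)
cmd 3: set κ=1.1890 → (κ,φ,ℓ)=(1.1890,309.16°,1.6815) → tip=(0.7518,-0.9231,0.7650)

0.752 -0.923 0.765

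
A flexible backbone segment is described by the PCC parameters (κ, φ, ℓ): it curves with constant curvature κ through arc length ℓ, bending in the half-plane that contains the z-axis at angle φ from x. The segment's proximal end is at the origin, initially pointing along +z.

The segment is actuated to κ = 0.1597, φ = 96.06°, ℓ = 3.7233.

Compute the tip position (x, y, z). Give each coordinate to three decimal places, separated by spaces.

θ = κ·ℓ = 0.1597 × 3.7233 = 0.59461 rad
ρ = (1 − cos θ)/κ = (1 − 0.82837)/0.1597 = 1.07472
z = sin θ / κ = 0.56019/0.1597 = 3.50774
x = ρ cos φ = 1.07472 × cos(96.06°) = -0.11346
y = ρ sin φ = 1.07472 × sin(96.06°) = 1.06872

-0.113 1.069 3.508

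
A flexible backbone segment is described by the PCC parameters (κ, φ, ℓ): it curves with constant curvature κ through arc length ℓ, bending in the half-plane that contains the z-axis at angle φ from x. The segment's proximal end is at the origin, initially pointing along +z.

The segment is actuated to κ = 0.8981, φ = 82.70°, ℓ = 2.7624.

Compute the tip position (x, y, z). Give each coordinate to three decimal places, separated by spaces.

0.253 1.976 0.683

θ = κ·ℓ = 0.8981 × 2.7624 = 2.48091 rad
ρ = (1 − cos θ)/κ = (1 − -0.78957)/0.8981 = 1.99262
z = sin θ / κ = 0.61365/0.8981 = 0.68328
x = ρ cos φ = 1.99262 × cos(82.70°) = 0.25319
y = ρ sin φ = 1.99262 × sin(82.70°) = 1.97647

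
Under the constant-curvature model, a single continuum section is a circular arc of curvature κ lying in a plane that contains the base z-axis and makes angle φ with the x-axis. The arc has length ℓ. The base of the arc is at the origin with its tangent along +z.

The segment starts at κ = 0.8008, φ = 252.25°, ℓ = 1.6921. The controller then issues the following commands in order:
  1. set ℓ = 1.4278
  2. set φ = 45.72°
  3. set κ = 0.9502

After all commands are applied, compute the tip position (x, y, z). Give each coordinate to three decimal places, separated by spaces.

0.579 0.593 1.028

initial: κ=0.8008, φ=252.25°, ℓ=1.6921
cmd 1: set ℓ=1.4278 → (κ,φ,ℓ)=(0.8008,252.25°,1.4278) → tip=(-0.2229,-0.6963,1.1364)
cmd 2: set φ=45.72° → (κ,φ,ℓ)=(0.8008,45.72°,1.4278) → tip=(0.5104,0.5234,1.1364)
cmd 3: set κ=0.9502 → (κ,φ,ℓ)=(0.9502,45.72°,1.4278) → tip=(0.5786,0.5934,1.0284)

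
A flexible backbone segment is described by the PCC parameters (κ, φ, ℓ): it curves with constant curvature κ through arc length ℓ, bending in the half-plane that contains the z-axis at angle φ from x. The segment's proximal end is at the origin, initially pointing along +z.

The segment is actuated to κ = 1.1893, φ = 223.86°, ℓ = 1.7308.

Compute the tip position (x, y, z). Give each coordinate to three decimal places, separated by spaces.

θ = κ·ℓ = 1.1893 × 1.7308 = 2.05844 rad
ρ = (1 − cos θ)/κ = (1 − -0.46855)/1.1893 = 1.23480
z = sin θ / κ = 0.88344/1.1893 = 0.74282
x = ρ cos φ = 1.23480 × cos(223.86°) = -0.89033
y = ρ sin φ = 1.23480 × sin(223.86°) = -0.85559

-0.890 -0.856 0.743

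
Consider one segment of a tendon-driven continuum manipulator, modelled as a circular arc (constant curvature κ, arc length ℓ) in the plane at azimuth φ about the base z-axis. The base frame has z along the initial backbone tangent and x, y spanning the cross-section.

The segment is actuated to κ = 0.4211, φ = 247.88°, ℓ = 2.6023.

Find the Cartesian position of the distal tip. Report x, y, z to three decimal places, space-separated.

θ = κ·ℓ = 0.4211 × 2.6023 = 1.09583 rad
ρ = (1 − cos θ)/κ = (1 − 0.45731)/0.4211 = 1.28874
z = sin θ / κ = 0.88931/0.4211 = 2.11187
x = ρ cos φ = 1.28874 × cos(247.88°) = -0.48527
y = ρ sin φ = 1.28874 × sin(247.88°) = -1.19389

-0.485 -1.194 2.112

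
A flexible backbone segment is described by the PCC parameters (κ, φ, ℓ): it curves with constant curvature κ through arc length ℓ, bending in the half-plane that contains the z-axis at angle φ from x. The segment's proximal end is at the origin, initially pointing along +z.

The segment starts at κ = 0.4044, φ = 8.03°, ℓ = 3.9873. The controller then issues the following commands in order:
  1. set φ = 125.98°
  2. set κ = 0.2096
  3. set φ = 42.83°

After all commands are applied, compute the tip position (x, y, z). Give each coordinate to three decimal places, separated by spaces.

1.152 1.068 3.539

initial: κ=0.4044, φ=8.03°, ℓ=3.9873
cmd 1: set φ=125.98° → (κ,φ,ℓ)=(0.4044,125.98°,3.9873) → tip=(-1.5133,2.0844,2.4707)
cmd 2: set κ=0.2096 → (κ,φ,ℓ)=(0.2096,125.98°,3.9873) → tip=(-0.9232,1.2716,3.5391)
cmd 3: set φ=42.83° → (κ,φ,ℓ)=(0.2096,42.83°,3.9873) → tip=(1.1524,1.0683,3.5391)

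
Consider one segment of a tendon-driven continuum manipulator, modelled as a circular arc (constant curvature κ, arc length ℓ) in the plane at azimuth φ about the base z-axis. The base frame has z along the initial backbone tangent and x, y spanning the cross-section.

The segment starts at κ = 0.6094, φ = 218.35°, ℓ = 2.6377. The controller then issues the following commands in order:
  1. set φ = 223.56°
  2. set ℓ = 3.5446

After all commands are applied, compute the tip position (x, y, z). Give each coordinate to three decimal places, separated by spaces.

initial: κ=0.6094, φ=218.35°, ℓ=2.6377
cmd 1: set φ=223.56° → (κ,φ,ℓ)=(0.6094,223.56°,2.6377) → tip=(-1.2327,-1.1722,1.6399)
cmd 2: set ℓ=3.5446 → (κ,φ,ℓ)=(0.6094,223.56°,3.5446) → tip=(-1.8500,-1.7593,1.3642)

-1.850 -1.759 1.364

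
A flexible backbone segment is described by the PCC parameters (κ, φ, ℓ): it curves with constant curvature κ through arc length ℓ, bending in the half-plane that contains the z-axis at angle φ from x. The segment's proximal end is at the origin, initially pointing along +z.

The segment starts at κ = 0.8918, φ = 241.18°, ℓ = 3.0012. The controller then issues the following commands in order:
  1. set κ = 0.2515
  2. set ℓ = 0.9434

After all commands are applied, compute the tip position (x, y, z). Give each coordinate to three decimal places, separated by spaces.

initial: κ=0.8918, φ=241.18°, ℓ=3.0012
cmd 1: set κ=0.2515 → (κ,φ,ℓ)=(0.2515,241.18°,3.0012) → tip=(-0.5206,-0.9461,2.7242)
cmd 2: set ℓ=0.9434 → (κ,φ,ℓ)=(0.2515,241.18°,0.9434) → tip=(-0.0537,-0.0976,0.9346)

-0.054 -0.098 0.935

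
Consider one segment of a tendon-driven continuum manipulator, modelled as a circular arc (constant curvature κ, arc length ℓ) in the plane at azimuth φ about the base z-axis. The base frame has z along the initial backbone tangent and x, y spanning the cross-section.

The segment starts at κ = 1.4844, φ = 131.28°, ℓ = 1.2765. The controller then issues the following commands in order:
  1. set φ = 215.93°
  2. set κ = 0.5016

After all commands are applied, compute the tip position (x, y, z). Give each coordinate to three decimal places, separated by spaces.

initial: κ=1.4844, φ=131.28°, ℓ=1.2765
cmd 1: set φ=215.93° → (κ,φ,ℓ)=(1.4844,215.93°,1.2765) → tip=(-0.7192,-0.5212,0.6386)
cmd 2: set κ=0.5016 → (κ,φ,ℓ)=(0.5016,215.93°,1.2765) → tip=(-0.3198,-0.2317,1.1910)

-0.320 -0.232 1.191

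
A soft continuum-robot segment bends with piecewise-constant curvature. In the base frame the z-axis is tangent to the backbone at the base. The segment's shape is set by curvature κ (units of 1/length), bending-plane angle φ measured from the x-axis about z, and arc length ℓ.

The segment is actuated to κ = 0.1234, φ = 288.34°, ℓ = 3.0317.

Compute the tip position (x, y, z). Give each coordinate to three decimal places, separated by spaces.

0.176 -0.532 2.961

θ = κ·ℓ = 0.1234 × 3.0317 = 0.37411 rad
ρ = (1 − cos θ)/κ = (1 − 0.93083)/0.1234 = 0.56051
z = sin θ / κ = 0.36545/0.1234 = 2.96147
x = ρ cos φ = 0.56051 × cos(288.34°) = 0.17637
y = ρ sin φ = 0.56051 × sin(288.34°) = -0.53204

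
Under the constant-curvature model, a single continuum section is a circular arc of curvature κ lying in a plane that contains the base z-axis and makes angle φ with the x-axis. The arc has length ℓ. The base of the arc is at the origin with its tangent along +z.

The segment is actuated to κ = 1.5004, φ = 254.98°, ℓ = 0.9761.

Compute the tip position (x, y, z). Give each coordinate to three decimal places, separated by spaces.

-0.154 -0.575 0.663

θ = κ·ℓ = 1.5004 × 0.9761 = 1.46454 rad
ρ = (1 − cos θ)/κ = (1 − 0.10606)/1.5004 = 0.59580
z = sin θ / κ = 0.99436/1.5004 = 0.66273
x = ρ cos φ = 0.59580 × cos(254.98°) = -0.15441
y = ρ sin φ = 0.59580 × sin(254.98°) = -0.57545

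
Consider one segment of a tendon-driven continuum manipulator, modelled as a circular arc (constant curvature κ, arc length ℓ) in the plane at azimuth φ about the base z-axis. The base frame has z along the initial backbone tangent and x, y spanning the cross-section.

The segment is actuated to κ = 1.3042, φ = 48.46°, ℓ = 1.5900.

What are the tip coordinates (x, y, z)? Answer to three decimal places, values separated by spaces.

0.754 0.851 0.672

θ = κ·ℓ = 1.3042 × 1.5900 = 2.07368 rad
ρ = (1 − cos θ)/κ = (1 − -0.48195)/1.3042 = 1.13629
z = sin θ / κ = 0.87620/1.3042 = 0.67183
x = ρ cos φ = 1.13629 × cos(48.46°) = 0.75352
y = ρ sin φ = 1.13629 × sin(48.46°) = 0.85051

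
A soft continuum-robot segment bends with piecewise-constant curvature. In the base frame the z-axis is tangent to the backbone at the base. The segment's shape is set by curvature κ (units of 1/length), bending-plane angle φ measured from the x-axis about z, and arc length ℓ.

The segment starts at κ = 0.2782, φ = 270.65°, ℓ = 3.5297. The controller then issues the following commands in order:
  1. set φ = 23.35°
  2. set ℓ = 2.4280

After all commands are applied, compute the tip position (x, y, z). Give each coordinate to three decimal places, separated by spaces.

0.725 0.313 2.248

initial: κ=0.2782, φ=270.65°, ℓ=3.5297
cmd 1: set φ=23.35° → (κ,φ,ℓ)=(0.2782,23.35°,3.5297) → tip=(1.4673,0.6334,2.9892)
cmd 2: set ℓ=2.4280 → (κ,φ,ℓ)=(0.2782,23.35°,2.4280) → tip=(0.7247,0.3128,2.2475)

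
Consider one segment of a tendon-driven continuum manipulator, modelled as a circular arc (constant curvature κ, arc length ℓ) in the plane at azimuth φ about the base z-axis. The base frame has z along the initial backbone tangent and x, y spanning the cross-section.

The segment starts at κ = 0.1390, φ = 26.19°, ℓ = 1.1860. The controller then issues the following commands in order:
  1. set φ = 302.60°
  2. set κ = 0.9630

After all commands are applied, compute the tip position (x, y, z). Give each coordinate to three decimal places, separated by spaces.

initial: κ=0.1390, φ=26.19°, ℓ=1.1860
cmd 1: set φ=302.60° → (κ,φ,ℓ)=(0.1390,302.60°,1.1860) → tip=(0.0526,-0.0822,1.1806)
cmd 2: set κ=0.9630 → (κ,φ,ℓ)=(0.9630,302.60°,1.1860) → tip=(0.3269,-0.5112,0.9445)

0.327 -0.511 0.944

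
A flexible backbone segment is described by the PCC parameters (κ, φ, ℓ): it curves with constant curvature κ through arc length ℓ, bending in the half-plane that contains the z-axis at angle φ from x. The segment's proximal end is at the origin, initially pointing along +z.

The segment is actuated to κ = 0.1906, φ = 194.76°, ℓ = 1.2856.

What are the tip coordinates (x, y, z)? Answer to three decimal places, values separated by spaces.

-0.152 -0.040 1.273

θ = κ·ℓ = 0.1906 × 1.2856 = 0.24504 rad
ρ = (1 − cos θ)/κ = (1 − 0.97013)/0.1906 = 0.15672
z = sin θ / κ = 0.24259/0.1906 = 1.27277
x = ρ cos φ = 0.15672 × cos(194.76°) = -0.15155
y = ρ sin φ = 0.15672 × sin(194.76°) = -0.03993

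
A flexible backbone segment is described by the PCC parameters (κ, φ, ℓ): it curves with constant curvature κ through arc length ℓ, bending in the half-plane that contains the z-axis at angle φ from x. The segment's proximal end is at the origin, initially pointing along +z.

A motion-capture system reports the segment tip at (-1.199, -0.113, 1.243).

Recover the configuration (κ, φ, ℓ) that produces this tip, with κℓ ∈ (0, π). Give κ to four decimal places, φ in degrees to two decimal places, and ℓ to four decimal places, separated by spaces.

ρ = √(x²+y²) = √(-1.199² + -0.113²) = 1.20431
φ = atan2(y, x) mod 360° = atan2(-0.113, -1.199) = 185.3839°
|p|² = ρ² + z² = 1.20431² + 1.243² = 2.99542
κ = 2ρ / |p|² = 2×1.20431 / 2.99542 = 0.80410
θ = 2·atan2(ρ, z) = 2·atan2(1.20431, 1.243) = 1.53918 rad
ℓ = θ/κ = 1.53918/0.80410 = 1.91416

0.8041 185.38 1.9142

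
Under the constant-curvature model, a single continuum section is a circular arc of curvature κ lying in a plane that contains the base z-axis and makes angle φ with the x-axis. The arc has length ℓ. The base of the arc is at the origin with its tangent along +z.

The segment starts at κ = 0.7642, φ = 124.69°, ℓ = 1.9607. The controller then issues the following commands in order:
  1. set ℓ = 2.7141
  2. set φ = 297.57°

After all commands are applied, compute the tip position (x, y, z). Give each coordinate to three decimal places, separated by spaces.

0.898 -1.719 1.146

initial: κ=0.7642, φ=124.69°, ℓ=1.9607
cmd 1: set ℓ=2.7141 → (κ,φ,ℓ)=(0.7642,124.69°,2.7141) → tip=(-1.1040,1.5949,1.1463)
cmd 2: set φ=297.57° → (κ,φ,ℓ)=(0.7642,297.57°,2.7141) → tip=(0.8978,-1.7195,1.1463)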